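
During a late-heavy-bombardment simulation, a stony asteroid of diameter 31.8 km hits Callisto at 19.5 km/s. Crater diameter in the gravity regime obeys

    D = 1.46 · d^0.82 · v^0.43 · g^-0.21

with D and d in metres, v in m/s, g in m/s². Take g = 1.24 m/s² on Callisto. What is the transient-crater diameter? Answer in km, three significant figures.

D ≈ 480 km

In SI units: d = 31800 m, v = 19500 m/s.
d^0.82 = 31800^0.82 = 4920
v^0.43 = 19500^0.43 = 69.94
g^-0.21 = 1.24^-0.21 = 0.9558
D = 1.46 × 4920 × 69.94 × 0.9558 = 4.802 × 10^5 m
   = 480.2 km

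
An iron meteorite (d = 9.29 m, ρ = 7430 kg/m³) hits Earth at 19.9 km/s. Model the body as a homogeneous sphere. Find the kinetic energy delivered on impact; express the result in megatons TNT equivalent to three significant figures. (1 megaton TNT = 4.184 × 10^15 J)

v = 19900 m/s.
Mass m = (π/6) ρ d³ = (π/6) × 7430 × (9.29)³ = 3.119 × 10^6 kg
E = ½ m v² = 0.5 × 3.119 × 10^6 × (19900)² = 6.176 × 10^14 J
   = 6.176 × 10^14 / 4.184×10^15 = 0.1476 Mt

E ≈ 0.148 Mt TNT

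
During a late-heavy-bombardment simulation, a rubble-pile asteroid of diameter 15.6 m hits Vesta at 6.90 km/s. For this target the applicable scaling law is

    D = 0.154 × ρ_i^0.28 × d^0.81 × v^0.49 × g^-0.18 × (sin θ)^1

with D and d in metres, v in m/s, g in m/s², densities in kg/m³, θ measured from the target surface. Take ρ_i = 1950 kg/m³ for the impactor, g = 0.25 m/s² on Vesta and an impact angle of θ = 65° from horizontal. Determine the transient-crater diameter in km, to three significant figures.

D ≈ 1.05 km

In SI units: v = 6900 m/s.
ρ_i^0.28 = 1950^0.28 = 8.341
d^0.81 = 15.6^0.81 = 9.256
v^0.49 = 6900^0.49 = 76.04
g^-0.18 = 0.25^-0.18 = 1.283
(sin 65°)^1 = 0.9063^1 = 0.9063
D = 0.154 × 8.341 × 9.256 × 76.04 × 1.283 × 0.9063 = 1051 m
   = 1.051 km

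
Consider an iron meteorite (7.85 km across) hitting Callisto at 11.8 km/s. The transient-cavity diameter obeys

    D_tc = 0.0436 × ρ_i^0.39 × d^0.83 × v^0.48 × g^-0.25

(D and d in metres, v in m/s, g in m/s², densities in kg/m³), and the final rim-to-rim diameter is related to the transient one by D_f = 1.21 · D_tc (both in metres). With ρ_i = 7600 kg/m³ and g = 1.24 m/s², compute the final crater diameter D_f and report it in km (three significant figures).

In SI: d = 7850 m, v = 11800 m/s.
ρ_i^0.39 = 7600^0.39 = 32.62
d^0.83 = 7850^0.83 = 1709
v^0.48 = 11800^0.48 = 90.05
g^-0.25 = 1.24^-0.25 = 0.9476
D_tc = 0.0436 × 32.62 × 1709 × 90.05 × 0.9476 = 2.074 × 10^5 m
D_f = 1.21 × 2.074 × 10^5 = 2.510 × 10^5 m
     = 251.0 km

D_f ≈ 251 km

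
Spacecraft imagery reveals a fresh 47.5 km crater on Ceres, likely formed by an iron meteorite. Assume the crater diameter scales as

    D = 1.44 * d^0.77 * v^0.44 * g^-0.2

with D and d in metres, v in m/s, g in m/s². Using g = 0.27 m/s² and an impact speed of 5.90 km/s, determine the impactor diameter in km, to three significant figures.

d ≈ 3.68 km

Rearranging for d: d = [D / (1.44 · 5900^0.44 · 0.27^-0.2)]^(1/0.77).
D = 47500 m.
5900^0.44 = 45.62
0.27^-0.2 = 1.299
Denominator = 1.44 × 45.62 × 1.299 = 85.33
D / 85.33 = 47500 / 85.33 = 556.7
d = 556.7^(1/0.77) = 556.7^1.2987 = 3679 m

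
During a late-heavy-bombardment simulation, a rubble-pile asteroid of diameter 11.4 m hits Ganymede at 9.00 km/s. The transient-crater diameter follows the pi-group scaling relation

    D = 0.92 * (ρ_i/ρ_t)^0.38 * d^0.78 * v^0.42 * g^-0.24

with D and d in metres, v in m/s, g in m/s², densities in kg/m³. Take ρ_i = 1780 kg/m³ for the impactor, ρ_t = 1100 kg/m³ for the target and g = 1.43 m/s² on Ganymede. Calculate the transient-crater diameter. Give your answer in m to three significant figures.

D ≈ 310 m

In SI units: v = 9000 m/s.
(ρ_i/ρ_t)^0.38 = (1780/1100)^0.38 = 1.201
d^0.78 = 11.4^0.78 = 6.674
v^0.42 = 9000^0.42 = 45.79
g^-0.24 = 1.43^-0.24 = 0.9177
D = 0.92 × 1.201 × 6.674 × 45.79 × 0.9177 = 309.9 m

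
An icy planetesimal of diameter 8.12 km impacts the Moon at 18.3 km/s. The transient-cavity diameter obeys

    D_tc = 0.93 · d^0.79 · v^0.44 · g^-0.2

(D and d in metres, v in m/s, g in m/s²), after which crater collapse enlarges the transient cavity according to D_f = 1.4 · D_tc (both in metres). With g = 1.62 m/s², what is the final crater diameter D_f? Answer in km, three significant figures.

In SI: d = 8120 m, v = 18300 m/s.
d^0.79 = 8120^0.79 = 1226
v^0.44 = 18300^0.44 = 75.07
g^-0.2 = 1.62^-0.2 = 0.9080
D_tc = 0.93 × 1226 × 75.07 × 0.9080 = 77720 m
D_f = 1.4 × 77720 = 1.088 × 10^5 m
     = 108.8 km

D_f ≈ 109 km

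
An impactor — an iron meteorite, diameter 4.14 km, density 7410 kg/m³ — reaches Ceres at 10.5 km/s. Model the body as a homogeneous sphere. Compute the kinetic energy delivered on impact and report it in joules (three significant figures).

E ≈ 1.52 × 10^22 J

d = 4140 m; v = 10500 m/s.
Mass m = (π/6) ρ d³ = (π/6) × 7410 × (4140)³ = 2.753 × 10^14 kg
E = ½ m v² = 0.5 × 2.753 × 10^14 × (10500)² = 1.518 × 10^22 J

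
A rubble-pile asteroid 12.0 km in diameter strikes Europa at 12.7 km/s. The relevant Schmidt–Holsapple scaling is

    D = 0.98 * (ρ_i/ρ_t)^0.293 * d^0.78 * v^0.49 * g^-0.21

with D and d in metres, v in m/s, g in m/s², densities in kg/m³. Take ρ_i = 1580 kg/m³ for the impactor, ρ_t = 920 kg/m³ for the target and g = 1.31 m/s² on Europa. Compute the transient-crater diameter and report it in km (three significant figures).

D ≈ 169 km

In SI units: d = 12000 m, v = 12700 m/s.
(ρ_i/ρ_t)^0.293 = (1580/920)^0.293 = 1.172
d^0.78 = 12000^0.78 = 1520
v^0.49 = 12700^0.49 = 102.5
g^-0.21 = 1.31^-0.21 = 0.9449
D = 0.98 × 1.172 × 1520 × 102.5 × 0.9449 = 1.691 × 10^5 m
   = 169.1 km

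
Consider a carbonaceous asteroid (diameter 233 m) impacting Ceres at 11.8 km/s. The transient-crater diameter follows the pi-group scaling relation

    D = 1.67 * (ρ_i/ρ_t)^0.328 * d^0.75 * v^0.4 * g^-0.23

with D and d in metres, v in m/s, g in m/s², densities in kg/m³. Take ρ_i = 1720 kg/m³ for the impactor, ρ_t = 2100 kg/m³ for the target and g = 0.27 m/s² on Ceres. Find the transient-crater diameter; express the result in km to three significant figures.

In SI units: v = 11800 m/s.
(ρ_i/ρ_t)^0.328 = (1720/2100)^0.328 = 0.9366
d^0.75 = 233^0.75 = 59.64
v^0.4 = 11800^0.4 = 42.54
g^-0.23 = 0.27^-0.23 = 1.351
D = 1.67 × 0.9366 × 59.64 × 42.54 × 1.351 = 5361 m
   = 5.361 km

D ≈ 5.36 km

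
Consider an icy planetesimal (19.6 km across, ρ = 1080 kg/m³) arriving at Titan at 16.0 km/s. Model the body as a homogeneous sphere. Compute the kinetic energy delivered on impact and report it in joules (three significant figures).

E ≈ 5.45 × 10^23 J

d = 19600 m; v = 16000 m/s.
Mass m = (π/6) ρ d³ = (π/6) × 1080 × (19600)³ = 4.258 × 10^15 kg
E = ½ m v² = 0.5 × 4.258 × 10^15 × (16000)² = 5.450 × 10^23 J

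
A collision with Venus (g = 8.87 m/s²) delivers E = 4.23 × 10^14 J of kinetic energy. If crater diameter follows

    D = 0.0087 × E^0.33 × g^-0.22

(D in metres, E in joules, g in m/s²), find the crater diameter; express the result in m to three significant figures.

D ≈ 361 m

E^0.33 = (4.23 × 10^14)^0.33 = 6.710 × 10^4
g^-0.22 = 8.87^-0.22 = 0.6187
D = 0.0087 × 6.710 × 10^4 × 0.6187 = 361.2 m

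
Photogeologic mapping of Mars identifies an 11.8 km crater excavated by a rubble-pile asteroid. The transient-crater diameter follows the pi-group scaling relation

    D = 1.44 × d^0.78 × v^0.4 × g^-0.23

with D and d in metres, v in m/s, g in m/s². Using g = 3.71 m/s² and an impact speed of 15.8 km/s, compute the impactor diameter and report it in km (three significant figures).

Rearranging for d: d = [D / (1.44 · 15800^0.4 · 3.71^-0.23)]^(1/0.78).
D = 11800 m.
15800^0.4 = 47.80
3.71^-0.23 = 0.7397
Denominator = 1.44 × 47.80 × 0.7397 = 50.92
D / 50.92 = 11800 / 50.92 = 231.7
d = 231.7^(1/0.78) = 231.7^1.2821 = 1077 m

d ≈ 1.08 km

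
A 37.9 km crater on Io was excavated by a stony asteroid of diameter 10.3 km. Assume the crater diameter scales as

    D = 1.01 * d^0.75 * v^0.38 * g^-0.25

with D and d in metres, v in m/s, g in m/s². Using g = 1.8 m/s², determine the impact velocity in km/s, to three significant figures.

Rearranging for v: v = [D / (1.01 · 10300^0.75 · 1.8^-0.25)]^(1/0.38).
D = 37900 m.
10300^0.75 = 1022
1.8^-0.25 = 0.8633
Denominator = 1.01 × 1022 × 0.8633 = 891.1
D / 891.1 = 37900 / 891.1 = 42.53
v = 42.53^(1/0.38) = 42.53^2.6316 = 19323 m/s

v ≈ 19.3 km/s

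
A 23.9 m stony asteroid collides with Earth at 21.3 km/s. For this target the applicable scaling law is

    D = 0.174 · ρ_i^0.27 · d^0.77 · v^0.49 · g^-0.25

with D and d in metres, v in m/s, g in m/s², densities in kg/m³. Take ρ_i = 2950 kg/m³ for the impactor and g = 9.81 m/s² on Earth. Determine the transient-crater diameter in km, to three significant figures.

In SI units: v = 21300 m/s.
ρ_i^0.27 = 2950^0.27 = 8.647
d^0.77 = 23.9^0.77 = 11.52
v^0.49 = 21300^0.49 = 132.1
g^-0.25 = 9.81^-0.25 = 0.5650
D = 0.174 × 8.647 × 11.52 × 132.1 × 0.5650 = 1294 m
   = 1.294 km

D ≈ 1.29 km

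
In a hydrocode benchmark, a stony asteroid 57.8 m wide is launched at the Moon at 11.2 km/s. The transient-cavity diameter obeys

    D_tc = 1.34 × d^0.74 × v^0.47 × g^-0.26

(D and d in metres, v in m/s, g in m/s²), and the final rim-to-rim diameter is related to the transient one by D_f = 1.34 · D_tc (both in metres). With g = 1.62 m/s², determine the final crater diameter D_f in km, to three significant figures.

D_f ≈ 2.55 km

v = 11200 m/s.
d^0.74 = 57.8^0.74 = 20.13
v^0.47 = 11200^0.47 = 80.01
g^-0.26 = 1.62^-0.26 = 0.8821
D_tc = 1.34 × 20.13 × 80.01 × 0.8821 = 1904 m
D_f = 1.34 × 1904 = 2551 m
     = 2.551 km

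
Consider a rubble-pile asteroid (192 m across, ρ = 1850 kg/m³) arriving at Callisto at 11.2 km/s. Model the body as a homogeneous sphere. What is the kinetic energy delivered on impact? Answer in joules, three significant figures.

v = 11200 m/s.
Mass m = (π/6) ρ d³ = (π/6) × 1850 × (192)³ = 6.856 × 10^9 kg
E = ½ m v² = 0.5 × 6.856 × 10^9 × (11200)² = 4.300 × 10^17 J

E ≈ 4.30 × 10^17 J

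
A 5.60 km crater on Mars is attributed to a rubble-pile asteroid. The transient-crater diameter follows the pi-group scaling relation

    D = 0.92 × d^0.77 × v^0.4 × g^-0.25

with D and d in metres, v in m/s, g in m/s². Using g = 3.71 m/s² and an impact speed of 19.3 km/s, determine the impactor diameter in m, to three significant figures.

d ≈ 747 m

Rearranging for d: d = [D / (0.92 · 19300^0.4 · 3.71^-0.25)]^(1/0.77).
D = 5600 m.
19300^0.4 = 51.79
3.71^-0.25 = 0.7205
Denominator = 0.92 × 51.79 × 0.7205 = 34.33
D / 34.33 = 5600 / 34.33 = 163.1
d = 163.1^(1/0.77) = 163.1^1.2987 = 747.0 m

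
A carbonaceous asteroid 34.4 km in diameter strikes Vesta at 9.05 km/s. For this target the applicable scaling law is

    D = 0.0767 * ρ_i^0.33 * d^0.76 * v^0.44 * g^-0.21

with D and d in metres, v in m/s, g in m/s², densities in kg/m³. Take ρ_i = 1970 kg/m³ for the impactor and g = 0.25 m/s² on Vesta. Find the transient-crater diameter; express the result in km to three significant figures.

D ≈ 194 km

In SI units: d = 34400 m, v = 9050 m/s.
ρ_i^0.33 = 1970^0.33 = 12.22
d^0.76 = 34400^0.76 = 2804
v^0.44 = 9050^0.44 = 55.07
g^-0.21 = 0.25^-0.21 = 1.338
D = 0.0767 × 12.22 × 2804 × 55.07 × 1.338 = 1.936 × 10^5 m
   = 193.6 km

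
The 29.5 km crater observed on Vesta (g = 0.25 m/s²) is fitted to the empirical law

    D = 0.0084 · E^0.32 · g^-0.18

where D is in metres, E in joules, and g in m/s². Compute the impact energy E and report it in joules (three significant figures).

Rearranging: E = [D / (0.0084 · g^-0.18)]^(1/0.32).
D = 29500 m.
g^-0.18 = 0.25^-0.18 = 1.283
D / (0.0084 × 1.283) = 29500 / (0.01078) = 2.737 × 10^6
E = (2.737 × 10^6)^3.125 = 1.308 × 10^20 J

E ≈ 1.31 × 10^20 J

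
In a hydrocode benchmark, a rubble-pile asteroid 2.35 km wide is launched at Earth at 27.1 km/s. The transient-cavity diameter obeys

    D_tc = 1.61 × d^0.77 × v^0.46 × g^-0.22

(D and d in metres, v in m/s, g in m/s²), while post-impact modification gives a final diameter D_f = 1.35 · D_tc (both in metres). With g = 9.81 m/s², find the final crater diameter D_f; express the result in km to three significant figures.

In SI: d = 2350 m, v = 27100 m/s.
d^0.77 = 2350^0.77 = 394.2
v^0.46 = 27100^0.46 = 109.4
g^-0.22 = 9.81^-0.22 = 0.6051
D_tc = 1.61 × 394.2 × 109.4 × 0.6051 = 42010 m
D_f = 1.35 × 42010 = 56714 m
     = 56.71 km

D_f ≈ 56.7 km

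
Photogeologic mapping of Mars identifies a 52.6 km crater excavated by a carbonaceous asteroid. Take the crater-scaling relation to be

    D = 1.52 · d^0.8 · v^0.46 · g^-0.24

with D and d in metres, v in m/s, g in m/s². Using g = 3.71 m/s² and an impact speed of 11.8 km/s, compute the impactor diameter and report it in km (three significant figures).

d ≈ 3.19 km

Rearranging for d: d = [D / (1.52 · 11800^0.46 · 3.71^-0.24)]^(1/0.8).
D = 52600 m.
11800^0.46 = 74.66
3.71^-0.24 = 0.7300
Denominator = 1.52 × 74.66 × 0.7300 = 82.84
D / 82.84 = 52600 / 82.84 = 635.0
d = 635.0^(1/0.8) = 635.0^1.25 = 3188 m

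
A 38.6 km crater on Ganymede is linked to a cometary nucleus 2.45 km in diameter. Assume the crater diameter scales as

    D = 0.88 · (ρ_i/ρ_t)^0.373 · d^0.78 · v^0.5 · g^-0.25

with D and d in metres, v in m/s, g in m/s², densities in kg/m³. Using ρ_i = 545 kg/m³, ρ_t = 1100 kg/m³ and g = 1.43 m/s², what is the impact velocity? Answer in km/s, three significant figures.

v ≈ 20.1 km/s

Rearranging for v: v = [D / (0.88 · (545/1100)^0.373 · 2450^0.78 · 1.43^-0.25)]^(1/0.5).
D = 38600 m.
(545/1100)^0.373 = 0.7695
2450^0.78 = 440.1
1.43^-0.25 = 0.9145
Denominator = 0.88 × 0.7695 × 440.1 × 0.9145 = 272.5
D / 272.5 = 38600 / 272.5 = 141.7
v = 141.7^(1/0.5) = 141.7^2 = 20079 m/s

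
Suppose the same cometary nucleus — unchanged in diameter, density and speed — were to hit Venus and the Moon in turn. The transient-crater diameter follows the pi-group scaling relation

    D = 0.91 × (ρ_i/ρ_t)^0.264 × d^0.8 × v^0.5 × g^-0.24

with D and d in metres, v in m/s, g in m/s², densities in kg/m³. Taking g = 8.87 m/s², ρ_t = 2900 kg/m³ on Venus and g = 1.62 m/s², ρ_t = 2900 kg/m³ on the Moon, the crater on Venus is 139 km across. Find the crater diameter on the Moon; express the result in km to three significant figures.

D ≈ 209 km

The impactor-only factors (d, v, ρ_i) cancel in the ratio, leaving D_Moon/D_Venus = (g_Moon/g_Venus)^-0.24 · (ρ_t,Venus/ρ_t,Moon)^0.264.
(1.62/8.87)^-0.24 = 0.1826^-0.24 = 1.504
(2900/2900)^0.264 = 1.000^0.264 = 1.000
Ratio = 1.504 × 1.000 = 1.504
D_Moon = 1.504 × 139 km = 209 km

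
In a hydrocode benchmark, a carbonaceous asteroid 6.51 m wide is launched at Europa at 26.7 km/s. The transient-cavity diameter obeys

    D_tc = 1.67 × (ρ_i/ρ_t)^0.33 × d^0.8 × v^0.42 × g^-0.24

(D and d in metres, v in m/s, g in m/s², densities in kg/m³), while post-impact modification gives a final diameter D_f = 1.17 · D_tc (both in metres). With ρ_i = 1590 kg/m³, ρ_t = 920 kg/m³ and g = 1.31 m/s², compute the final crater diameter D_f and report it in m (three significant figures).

v = 26700 m/s.
(ρ_i/ρ_t)^0.33 = (1590/920)^0.33 = 1.198
d^0.8 = 6.51^0.8 = 4.476
v^0.42 = 26700^0.42 = 72.30
g^-0.24 = 1.31^-0.24 = 0.9372
D_tc = 1.67 × 1.198 × 4.476 × 72.30 × 0.9372 = 606.8 m
D_f = 1.17 × 606.8 = 710.0 m

D_f ≈ 710 m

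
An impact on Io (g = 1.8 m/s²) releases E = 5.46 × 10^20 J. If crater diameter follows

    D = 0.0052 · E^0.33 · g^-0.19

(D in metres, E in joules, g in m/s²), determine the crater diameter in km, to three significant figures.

E^0.33 = (5.46 × 10^20)^0.33 = 6.971 × 10^6
g^-0.19 = 1.8^-0.19 = 0.8943
D = 0.0052 × 6.971 × 10^6 × 0.8943 = 32418 m
   = 32.42 km

D ≈ 32.4 km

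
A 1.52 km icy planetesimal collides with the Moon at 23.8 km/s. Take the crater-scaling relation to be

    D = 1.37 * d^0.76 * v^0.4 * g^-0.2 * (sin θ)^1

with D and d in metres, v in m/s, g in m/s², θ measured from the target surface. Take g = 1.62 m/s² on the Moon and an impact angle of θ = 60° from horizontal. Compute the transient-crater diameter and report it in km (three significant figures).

In SI units: d = 1520 m, v = 23800 m/s.
d^0.76 = 1520^0.76 = 261.9
v^0.4 = 23800^0.4 = 56.32
g^-0.2 = 1.62^-0.2 = 0.9080
(sin 60°)^1 = 0.8660^1 = 0.8660
D = 1.37 × 261.9 × 56.32 × 0.9080 × 0.8660 = 15890 m
   = 15.89 km

D ≈ 15.9 km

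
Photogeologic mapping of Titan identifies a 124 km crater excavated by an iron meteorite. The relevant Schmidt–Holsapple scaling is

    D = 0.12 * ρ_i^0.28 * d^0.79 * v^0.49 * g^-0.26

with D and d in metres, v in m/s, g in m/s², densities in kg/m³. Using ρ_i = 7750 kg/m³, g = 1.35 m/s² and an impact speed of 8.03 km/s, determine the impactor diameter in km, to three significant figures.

Rearranging for d: d = [D / (0.12 · 7750^0.28 · 8030^0.49 · 1.35^-0.26)]^(1/0.79).
D = 124000 m.
7750^0.28 = 12.27
8030^0.49 = 81.91
1.35^-0.26 = 0.9249
Denominator = 0.12 × 12.27 × 81.91 × 0.9249 = 111.5
D / 111.5 = 124000 / 111.5 = 1112
d = 1112^(1/0.79) = 1112^1.2658 = 7174 m

d ≈ 7.17 km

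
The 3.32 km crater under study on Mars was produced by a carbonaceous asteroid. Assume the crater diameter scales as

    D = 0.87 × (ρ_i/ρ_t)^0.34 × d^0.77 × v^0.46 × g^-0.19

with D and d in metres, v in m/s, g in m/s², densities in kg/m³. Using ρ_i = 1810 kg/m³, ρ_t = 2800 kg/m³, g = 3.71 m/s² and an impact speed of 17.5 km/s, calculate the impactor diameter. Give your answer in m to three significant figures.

d ≈ 219 m

Rearranging for d: d = [D / (0.87 · (1810/2800)^0.34 · 17500^0.46 · 3.71^-0.19)]^(1/0.77).
D = 3320 m.
(1810/2800)^0.34 = 0.8621
17500^0.46 = 89.49
3.71^-0.19 = 0.7795
Denominator = 0.87 × 0.8621 × 89.49 × 0.7795 = 52.32
D / 52.32 = 3320 / 52.32 = 63.46
d = 63.46^(1/0.77) = 63.46^1.2987 = 219.2 m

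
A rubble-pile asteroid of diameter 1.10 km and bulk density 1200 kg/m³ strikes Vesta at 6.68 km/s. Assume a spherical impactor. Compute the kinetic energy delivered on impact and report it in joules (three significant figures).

d = 1100 m; v = 6680 m/s.
Mass m = (π/6) ρ d³ = (π/6) × 1200 × (1100)³ = 8.363 × 10^11 kg
E = ½ m v² = 0.5 × 8.363 × 10^11 × (6680)² = 1.866 × 10^19 J

E ≈ 1.87 × 10^19 J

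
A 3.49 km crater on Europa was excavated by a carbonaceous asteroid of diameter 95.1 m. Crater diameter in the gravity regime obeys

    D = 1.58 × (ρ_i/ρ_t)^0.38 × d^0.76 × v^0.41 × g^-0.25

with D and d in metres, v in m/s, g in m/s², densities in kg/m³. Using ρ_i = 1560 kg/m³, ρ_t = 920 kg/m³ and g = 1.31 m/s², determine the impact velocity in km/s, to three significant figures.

v ≈ 22.3 km/s

Rearranging for v: v = [D / (1.58 · (1560/920)^0.38 · 95.1^0.76 · 1.31^-0.25)]^(1/0.41).
D = 3490 m.
(1560/920)^0.38 = 1.222
95.1^0.76 = 31.87
1.31^-0.25 = 0.9347
Denominator = 1.58 × 1.222 × 31.87 × 0.9347 = 57.52
D / 57.52 = 3490 / 57.52 = 60.67
v = 60.67^(1/0.41) = 60.67^2.439 = 22319 m/s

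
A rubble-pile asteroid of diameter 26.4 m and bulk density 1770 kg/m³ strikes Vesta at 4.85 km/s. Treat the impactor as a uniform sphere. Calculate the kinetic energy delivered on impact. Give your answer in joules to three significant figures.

v = 4850 m/s.
Mass m = (π/6) ρ d³ = (π/6) × 1770 × (26.4)³ = 1.705 × 10^7 kg
E = ½ m v² = 0.5 × 1.705 × 10^7 × (4850)² = 2.005 × 10^14 J

E ≈ 2.01 × 10^14 J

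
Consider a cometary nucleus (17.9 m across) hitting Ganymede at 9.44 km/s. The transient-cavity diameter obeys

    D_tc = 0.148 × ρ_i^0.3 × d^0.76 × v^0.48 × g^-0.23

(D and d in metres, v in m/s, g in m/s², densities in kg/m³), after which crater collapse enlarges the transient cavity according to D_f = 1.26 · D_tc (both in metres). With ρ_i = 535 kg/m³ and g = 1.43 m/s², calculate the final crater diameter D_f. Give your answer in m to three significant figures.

D_f ≈ 820 m

v = 9440 m/s.
ρ_i^0.3 = 535^0.3 = 6.584
d^0.76 = 17.9^0.76 = 8.957
v^0.48 = 9440^0.48 = 80.91
g^-0.23 = 1.43^-0.23 = 0.9210
D_tc = 0.148 × 6.584 × 8.957 × 80.91 × 0.9210 = 650.4 m
D_f = 1.26 × 650.4 = 819.5 m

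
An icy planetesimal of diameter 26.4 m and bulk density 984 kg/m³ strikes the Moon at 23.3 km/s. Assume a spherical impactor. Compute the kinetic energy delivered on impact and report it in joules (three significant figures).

E ≈ 2.57 × 10^15 J

v = 23300 m/s.
Mass m = (π/6) ρ d³ = (π/6) × 984 × (26.4)³ = 9.480 × 10^6 kg
E = ½ m v² = 0.5 × 9.480 × 10^6 × (23300)² = 2.573 × 10^15 J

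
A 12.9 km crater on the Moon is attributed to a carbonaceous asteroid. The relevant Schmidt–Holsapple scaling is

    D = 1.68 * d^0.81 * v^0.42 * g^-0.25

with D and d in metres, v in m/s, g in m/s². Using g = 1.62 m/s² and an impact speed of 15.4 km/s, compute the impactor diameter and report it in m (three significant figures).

Rearranging for d: d = [D / (1.68 · 15400^0.42 · 1.62^-0.25)]^(1/0.81).
D = 12900 m.
15400^0.42 = 57.38
1.62^-0.25 = 0.8864
Denominator = 1.68 × 57.38 × 0.8864 = 85.45
D / 85.45 = 12900 / 85.45 = 151.0
d = 151.0^(1/0.81) = 151.0^1.2346 = 490.0 m

d ≈ 490 m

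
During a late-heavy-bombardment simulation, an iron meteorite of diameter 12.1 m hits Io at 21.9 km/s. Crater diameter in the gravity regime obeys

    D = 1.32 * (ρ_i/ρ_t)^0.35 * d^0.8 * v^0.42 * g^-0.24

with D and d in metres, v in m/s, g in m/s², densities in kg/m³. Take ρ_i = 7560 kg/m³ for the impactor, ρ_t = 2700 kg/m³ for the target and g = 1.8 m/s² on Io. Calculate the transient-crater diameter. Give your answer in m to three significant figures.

In SI units: v = 21900 m/s.
(ρ_i/ρ_t)^0.35 = (7560/2700)^0.35 = 1.434
d^0.8 = 12.1^0.8 = 7.349
v^0.42 = 21900^0.42 = 66.53
g^-0.24 = 1.8^-0.24 = 0.8684
D = 1.32 × 1.434 × 7.349 × 66.53 × 0.8684 = 803.7 m

D ≈ 804 m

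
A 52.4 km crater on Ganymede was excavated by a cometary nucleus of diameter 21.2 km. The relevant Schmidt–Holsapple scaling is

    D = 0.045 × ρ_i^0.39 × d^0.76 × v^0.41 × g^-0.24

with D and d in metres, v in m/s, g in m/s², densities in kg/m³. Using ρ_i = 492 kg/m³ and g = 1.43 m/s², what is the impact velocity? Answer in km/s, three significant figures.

Rearranging for v: v = [D / (0.045 · 492^0.39 · 21200^0.76 · 1.43^-0.24)]^(1/0.41).
D = 52400 m.
492^0.39 = 11.22
21200^0.76 = 1941
1.43^-0.24 = 0.9177
Denominator = 0.045 × 11.22 × 1941 × 0.9177 = 899.4
D / 899.4 = 52400 / 899.4 = 58.26
v = 58.26^(1/0.41) = 58.26^2.439 = 20218 m/s

v ≈ 20.2 km/s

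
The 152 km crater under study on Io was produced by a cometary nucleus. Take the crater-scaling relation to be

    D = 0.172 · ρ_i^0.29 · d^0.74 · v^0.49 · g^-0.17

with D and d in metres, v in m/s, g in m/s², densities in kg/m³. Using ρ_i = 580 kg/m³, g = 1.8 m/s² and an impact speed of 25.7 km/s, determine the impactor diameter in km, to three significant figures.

Rearranging for d: d = [D / (0.172 · 580^0.29 · 25700^0.49 · 1.8^-0.17)]^(1/0.74).
D = 152000 m.
580^0.29 = 6.330
25700^0.49 = 144.8
1.8^-0.17 = 0.9049
Denominator = 0.172 × 6.330 × 144.8 × 0.9049 = 142.7
D / 142.7 = 152000 / 142.7 = 1065
d = 1065^(1/0.74) = 1065^1.3514 = 12336 m

d ≈ 12.3 km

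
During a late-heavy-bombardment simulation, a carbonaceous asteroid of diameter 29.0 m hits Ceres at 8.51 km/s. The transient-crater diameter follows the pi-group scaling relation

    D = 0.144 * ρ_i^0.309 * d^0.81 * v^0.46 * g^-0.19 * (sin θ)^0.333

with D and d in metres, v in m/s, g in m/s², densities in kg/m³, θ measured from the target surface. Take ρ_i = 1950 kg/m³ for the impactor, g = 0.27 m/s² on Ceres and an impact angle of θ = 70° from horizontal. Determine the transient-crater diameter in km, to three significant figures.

In SI units: v = 8510 m/s.
ρ_i^0.309 = 1950^0.309 = 10.39
d^0.81 = 29^0.81 = 15.29
v^0.46 = 8510^0.46 = 64.23
g^-0.19 = 0.27^-0.19 = 1.282
(sin 70°)^0.333 = 0.9397^0.333 = 0.9795
D = 0.144 × 10.39 × 15.29 × 64.23 × 1.282 × 0.9795 = 1845 m
   = 1.845 km

D ≈ 1.85 km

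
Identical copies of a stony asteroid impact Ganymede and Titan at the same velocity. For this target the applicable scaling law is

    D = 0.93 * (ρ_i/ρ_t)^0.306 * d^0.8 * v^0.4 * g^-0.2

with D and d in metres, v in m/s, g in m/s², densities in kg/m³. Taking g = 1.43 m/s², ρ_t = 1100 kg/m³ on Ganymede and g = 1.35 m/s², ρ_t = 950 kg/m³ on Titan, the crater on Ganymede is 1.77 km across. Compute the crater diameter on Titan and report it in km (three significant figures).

D ≈ 1.87 km

The impactor-only factors (d, v, ρ_i) cancel in the ratio, leaving D_Titan/D_Ganymede = (g_Titan/g_Ganymede)^-0.2 · (ρ_t,Ganymede/ρ_t,Titan)^0.306.
(1.35/1.43)^-0.2 = 0.9441^-0.2 = 1.012
(1100/950)^0.306 = 1.158^0.306 = 1.046
Ratio = 1.012 × 1.046 = 1.059
D_Titan = 1.059 × 1.77 km = 1.87 km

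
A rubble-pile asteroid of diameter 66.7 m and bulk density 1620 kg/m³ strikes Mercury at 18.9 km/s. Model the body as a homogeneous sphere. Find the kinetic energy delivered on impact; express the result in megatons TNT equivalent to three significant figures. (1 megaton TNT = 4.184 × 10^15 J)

v = 18900 m/s.
Mass m = (π/6) ρ d³ = (π/6) × 1620 × (66.7)³ = 2.517 × 10^8 kg
E = ½ m v² = 0.5 × 2.517 × 10^8 × (18900)² = 4.495 × 10^16 J
   = 4.495 × 10^16 / 4.184×10^15 = 10.74 Mt

E ≈ 10.7 Mt TNT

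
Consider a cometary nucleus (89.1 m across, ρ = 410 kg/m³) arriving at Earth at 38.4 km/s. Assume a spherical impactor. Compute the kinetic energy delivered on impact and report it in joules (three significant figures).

v = 38400 m/s.
Mass m = (π/6) ρ d³ = (π/6) × 410 × (89.1)³ = 1.519 × 10^8 kg
E = ½ m v² = 0.5 × 1.519 × 10^8 × (38400)² = 1.120 × 10^17 J

E ≈ 1.12 × 10^17 J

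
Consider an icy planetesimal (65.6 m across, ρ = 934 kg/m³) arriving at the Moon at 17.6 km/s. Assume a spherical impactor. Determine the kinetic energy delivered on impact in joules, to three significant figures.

v = 17600 m/s.
Mass m = (π/6) ρ d³ = (π/6) × 934 × (65.6)³ = 1.381 × 10^8 kg
E = ½ m v² = 0.5 × 1.381 × 10^8 × (17600)² = 2.139 × 10^16 J

E ≈ 2.14 × 10^16 J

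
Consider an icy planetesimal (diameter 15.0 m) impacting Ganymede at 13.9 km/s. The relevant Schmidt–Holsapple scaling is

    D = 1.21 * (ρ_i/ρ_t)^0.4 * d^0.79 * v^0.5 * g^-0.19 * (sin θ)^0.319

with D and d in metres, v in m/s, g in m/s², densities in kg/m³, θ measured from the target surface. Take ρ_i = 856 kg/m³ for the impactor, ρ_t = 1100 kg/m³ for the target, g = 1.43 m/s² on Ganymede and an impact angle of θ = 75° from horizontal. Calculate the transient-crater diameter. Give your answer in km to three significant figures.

In SI units: v = 13900 m/s.
(ρ_i/ρ_t)^0.4 = (856/1100)^0.4 = 0.9045
d^0.79 = 15^0.79 = 8.494
v^0.5 = 13900^0.5 = 117.9
g^-0.19 = 1.43^-0.19 = 0.9343
(sin 75°)^0.319 = 0.9659^0.319 = 0.9890
D = 1.21 × 0.9045 × 8.494 × 117.9 × 0.9343 × 0.9890 = 1013 m
   = 1.013 km

D ≈ 1.01 km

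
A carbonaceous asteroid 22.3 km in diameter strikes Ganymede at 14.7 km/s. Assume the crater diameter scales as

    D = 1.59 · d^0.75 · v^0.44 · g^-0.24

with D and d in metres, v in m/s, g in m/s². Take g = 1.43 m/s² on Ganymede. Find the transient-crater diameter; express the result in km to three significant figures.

D ≈ 182 km

In SI units: d = 22300 m, v = 14700 m/s.
d^0.75 = 22300^0.75 = 1825
v^0.44 = 14700^0.44 = 68.17
g^-0.24 = 1.43^-0.24 = 0.9177
D = 1.59 × 1825 × 68.17 × 0.9177 = 1.815 × 10^5 m
   = 181.5 km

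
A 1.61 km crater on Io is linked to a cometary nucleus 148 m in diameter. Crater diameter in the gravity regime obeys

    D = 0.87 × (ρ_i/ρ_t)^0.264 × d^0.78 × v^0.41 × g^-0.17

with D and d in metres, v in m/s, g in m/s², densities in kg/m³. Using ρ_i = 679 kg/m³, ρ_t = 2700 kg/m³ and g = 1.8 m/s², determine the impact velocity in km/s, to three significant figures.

Rearranging for v: v = [D / (0.87 · (679/2700)^0.264 · 148^0.78 · 1.8^-0.17)]^(1/0.41).
D = 1610 m.
(679/2700)^0.264 = 0.6946
148^0.78 = 49.30
1.8^-0.17 = 0.9049
Denominator = 0.87 × 0.6946 × 49.30 × 0.9049 = 26.96
D / 26.96 = 1610 / 26.96 = 59.72
v = 59.72^(1/0.41) = 59.72^2.439 = 21476 m/s

v ≈ 21.5 km/s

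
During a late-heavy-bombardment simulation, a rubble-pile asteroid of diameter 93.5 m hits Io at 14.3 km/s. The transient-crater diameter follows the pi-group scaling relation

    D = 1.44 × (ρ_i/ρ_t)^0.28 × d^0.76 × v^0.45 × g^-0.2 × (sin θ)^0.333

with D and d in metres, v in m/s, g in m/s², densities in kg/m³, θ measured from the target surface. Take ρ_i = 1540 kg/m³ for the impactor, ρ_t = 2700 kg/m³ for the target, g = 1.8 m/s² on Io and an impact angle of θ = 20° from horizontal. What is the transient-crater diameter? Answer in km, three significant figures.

In SI units: v = 14300 m/s.
(ρ_i/ρ_t)^0.28 = (1540/2700)^0.28 = 0.8545
d^0.76 = 93.5^0.76 = 31.46
v^0.45 = 14300^0.45 = 74.11
g^-0.2 = 1.8^-0.2 = 0.8891
(sin 20°)^0.333 = 0.3420^0.333 = 0.6996
D = 1.44 × 0.8545 × 31.46 × 74.11 × 0.8891 × 0.6996 = 1784 m
   = 1.784 km

D ≈ 1.78 km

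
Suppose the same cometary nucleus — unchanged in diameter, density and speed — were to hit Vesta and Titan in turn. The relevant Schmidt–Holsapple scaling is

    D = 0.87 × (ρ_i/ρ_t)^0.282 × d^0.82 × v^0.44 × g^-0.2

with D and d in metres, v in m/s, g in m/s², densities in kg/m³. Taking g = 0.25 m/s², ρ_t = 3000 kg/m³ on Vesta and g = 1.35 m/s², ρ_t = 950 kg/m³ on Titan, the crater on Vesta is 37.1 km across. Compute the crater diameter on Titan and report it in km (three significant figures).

D ≈ 36.6 km

The impactor-only factors (d, v, ρ_i) cancel in the ratio, leaving D_Titan/D_Vesta = (g_Titan/g_Vesta)^-0.2 · (ρ_t,Vesta/ρ_t,Titan)^0.282.
(1.35/0.25)^-0.2 = 5.400^-0.2 = 0.7137
(3000/950)^0.282 = 3.158^0.282 = 1.383
Ratio = 0.7137 × 1.383 = 0.9870
D_Titan = 0.9870 × 37.1 km = 36.6 km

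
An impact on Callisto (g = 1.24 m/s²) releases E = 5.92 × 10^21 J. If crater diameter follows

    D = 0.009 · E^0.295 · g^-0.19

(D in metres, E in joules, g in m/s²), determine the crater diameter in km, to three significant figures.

D ≈ 22.9 km

E^0.295 = (5.92 × 10^21)^0.295 = 2.647 × 10^6
g^-0.19 = 1.24^-0.19 = 0.9600
D = 0.009 × 2.647 × 10^6 × 0.9600 = 22870 m
   = 22.87 km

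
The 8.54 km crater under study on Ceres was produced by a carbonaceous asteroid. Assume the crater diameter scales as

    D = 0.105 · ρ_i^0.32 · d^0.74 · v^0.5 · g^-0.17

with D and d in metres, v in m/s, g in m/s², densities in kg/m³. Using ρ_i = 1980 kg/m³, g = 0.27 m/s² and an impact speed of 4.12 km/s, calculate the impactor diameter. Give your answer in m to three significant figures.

d ≈ 433 m

Rearranging for d: d = [D / (0.105 · 1980^0.32 · 4120^0.5 · 0.27^-0.17)]^(1/0.74).
D = 8540 m.
1980^0.32 = 11.35
4120^0.5 = 64.19
0.27^-0.17 = 1.249
Denominator = 0.105 × 11.35 × 64.19 × 1.249 = 95.55
D / 95.55 = 8540 / 95.55 = 89.38
d = 89.38^(1/0.74) = 89.38^1.3514 = 433.4 m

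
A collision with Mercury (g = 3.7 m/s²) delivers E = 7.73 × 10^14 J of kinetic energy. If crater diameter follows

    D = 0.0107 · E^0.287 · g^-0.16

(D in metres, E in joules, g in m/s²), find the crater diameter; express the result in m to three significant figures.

D ≈ 163 m

E^0.287 = (7.73 × 10^14)^0.287 = 1.875 × 10^4
g^-0.16 = 3.7^-0.16 = 0.8111
D = 0.0107 × 1.875 × 10^4 × 0.8111 = 162.7 m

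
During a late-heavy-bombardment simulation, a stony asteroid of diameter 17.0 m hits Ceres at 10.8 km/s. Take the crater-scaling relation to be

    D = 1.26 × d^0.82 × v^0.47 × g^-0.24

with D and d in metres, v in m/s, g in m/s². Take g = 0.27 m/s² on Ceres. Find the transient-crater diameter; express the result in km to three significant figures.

D ≈ 1.39 km

In SI units: v = 10800 m/s.
d^0.82 = 17^0.82 = 10.21
v^0.47 = 10800^0.47 = 78.65
g^-0.24 = 0.27^-0.24 = 1.369
D = 1.26 × 10.21 × 78.65 × 1.369 = 1385 m
   = 1.385 km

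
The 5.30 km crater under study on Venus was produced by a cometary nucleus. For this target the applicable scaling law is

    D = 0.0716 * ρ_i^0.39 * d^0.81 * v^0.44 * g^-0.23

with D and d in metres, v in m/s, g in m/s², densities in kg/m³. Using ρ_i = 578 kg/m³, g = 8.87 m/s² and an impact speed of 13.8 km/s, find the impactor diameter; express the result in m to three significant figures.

Rearranging for d: d = [D / (0.0716 · 578^0.39 · 13800^0.44 · 8.87^-0.23)]^(1/0.81).
D = 5300 m.
578^0.39 = 11.94
13800^0.44 = 66.31
8.87^-0.23 = 0.6053
Denominator = 0.0716 × 11.94 × 66.31 × 0.6053 = 34.31
D / 34.31 = 5300 / 34.31 = 154.5
d = 154.5^(1/0.81) = 154.5^1.2346 = 504.0 m

d ≈ 504 m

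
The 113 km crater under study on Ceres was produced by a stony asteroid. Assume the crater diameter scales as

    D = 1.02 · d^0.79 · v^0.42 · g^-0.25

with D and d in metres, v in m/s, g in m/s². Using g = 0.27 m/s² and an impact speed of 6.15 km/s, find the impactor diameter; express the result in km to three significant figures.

d ≈ 15.5 km

Rearranging for d: d = [D / (1.02 · 6150^0.42 · 0.27^-0.25)]^(1/0.79).
D = 113000 m.
6150^0.42 = 39.02
0.27^-0.25 = 1.387
Denominator = 1.02 × 39.02 × 1.387 = 55.20
D / 55.20 = 113000 / 55.20 = 2047
d = 2047^(1/0.79) = 2047^1.2658 = 15531 m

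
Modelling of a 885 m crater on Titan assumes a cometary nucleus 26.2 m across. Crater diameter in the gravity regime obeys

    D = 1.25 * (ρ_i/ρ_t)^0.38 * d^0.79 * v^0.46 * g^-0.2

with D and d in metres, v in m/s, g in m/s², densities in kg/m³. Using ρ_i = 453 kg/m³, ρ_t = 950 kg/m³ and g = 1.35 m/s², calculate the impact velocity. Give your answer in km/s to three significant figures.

v ≈ 12.1 km/s

Rearranging for v: v = [D / (1.25 · (453/950)^0.38 · 26.2^0.79 · 1.35^-0.2)]^(1/0.46).
(453/950)^0.38 = 0.7547
26.2^0.79 = 13.20
1.35^-0.2 = 0.9417
Denominator = 1.25 × 0.7547 × 13.20 × 0.9417 = 11.73
D / 11.73 = 885 / 11.73 = 75.45
v = 75.45^(1/0.46) = 75.45^2.1739 = 12074 m/s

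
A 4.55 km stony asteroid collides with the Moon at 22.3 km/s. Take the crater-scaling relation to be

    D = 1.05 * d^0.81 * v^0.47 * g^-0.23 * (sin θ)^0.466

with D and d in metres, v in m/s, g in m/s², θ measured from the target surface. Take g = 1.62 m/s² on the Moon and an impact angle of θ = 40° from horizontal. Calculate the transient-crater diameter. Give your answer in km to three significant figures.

In SI units: d = 4550 m, v = 22300 m/s.
d^0.81 = 4550^0.81 = 918.3
v^0.47 = 22300^0.47 = 110.6
g^-0.23 = 1.62^-0.23 = 0.8950
(sin 40°)^0.466 = 0.6428^0.466 = 0.8139
D = 1.05 × 918.3 × 110.6 × 0.8950 × 0.8139 = 77682 m
   = 77.68 km

D ≈ 77.7 km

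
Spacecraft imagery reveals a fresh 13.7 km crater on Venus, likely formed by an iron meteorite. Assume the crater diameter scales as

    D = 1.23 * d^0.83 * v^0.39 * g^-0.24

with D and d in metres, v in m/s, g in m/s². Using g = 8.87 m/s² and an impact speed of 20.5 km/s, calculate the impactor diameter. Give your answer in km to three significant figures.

Rearranging for d: d = [D / (1.23 · 20500^0.39 · 8.87^-0.24)]^(1/0.83).
D = 13700 m.
20500^0.39 = 48.04
8.87^-0.24 = 0.5922
Denominator = 1.23 × 48.04 × 0.5922 = 34.99
D / 34.99 = 13700 / 34.99 = 391.5
d = 391.5^(1/0.83) = 391.5^1.2048 = 1330 m

d ≈ 1.33 km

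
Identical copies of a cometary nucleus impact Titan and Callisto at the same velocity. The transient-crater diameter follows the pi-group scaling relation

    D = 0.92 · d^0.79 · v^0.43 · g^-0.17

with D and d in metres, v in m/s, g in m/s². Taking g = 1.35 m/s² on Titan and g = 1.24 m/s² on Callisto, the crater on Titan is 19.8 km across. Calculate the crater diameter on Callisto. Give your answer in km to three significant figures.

All impactor-dependent factors cancel in the ratio, leaving D_Callisto/D_Titan = (g_Callisto/g_Titan)^-0.17.
(1.24/1.35)^-0.17 = 0.9185^-0.17 = 1.015
D_Callisto = 1.015 × 19.8 km = 20.1 km

D ≈ 20.1 km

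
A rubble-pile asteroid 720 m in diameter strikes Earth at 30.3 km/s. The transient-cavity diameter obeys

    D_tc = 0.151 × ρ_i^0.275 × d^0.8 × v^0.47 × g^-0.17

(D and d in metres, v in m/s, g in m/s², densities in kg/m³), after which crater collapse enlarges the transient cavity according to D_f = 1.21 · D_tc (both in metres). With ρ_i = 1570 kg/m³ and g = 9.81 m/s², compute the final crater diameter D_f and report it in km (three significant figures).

v = 30300 m/s.
ρ_i^0.275 = 1570^0.275 = 7.566
d^0.8 = 720^0.8 = 193.1
v^0.47 = 30300^0.47 = 127.7
g^-0.17 = 9.81^-0.17 = 0.6783
D_tc = 0.151 × 7.566 × 193.1 × 127.7 × 0.6783 = 19110 m
D_f = 1.21 × 19110 = 23123 m
     = 23.12 km

D_f ≈ 23.1 km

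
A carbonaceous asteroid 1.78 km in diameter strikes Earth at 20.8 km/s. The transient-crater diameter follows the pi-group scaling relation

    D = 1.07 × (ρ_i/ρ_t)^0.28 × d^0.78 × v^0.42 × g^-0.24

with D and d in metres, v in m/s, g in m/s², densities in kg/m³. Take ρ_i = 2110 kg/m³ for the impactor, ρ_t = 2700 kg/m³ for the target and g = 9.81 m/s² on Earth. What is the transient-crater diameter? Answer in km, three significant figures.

D ≈ 12.9 km

In SI units: d = 1780 m, v = 20800 m/s.
(ρ_i/ρ_t)^0.28 = (2110/2700)^0.28 = 0.9333
d^0.78 = 1780^0.78 = 343.0
v^0.42 = 20800^0.42 = 65.10
g^-0.24 = 9.81^-0.24 = 0.5781
D = 1.07 × 0.9333 × 343.0 × 65.10 × 0.5781 = 12891 m
   = 12.89 km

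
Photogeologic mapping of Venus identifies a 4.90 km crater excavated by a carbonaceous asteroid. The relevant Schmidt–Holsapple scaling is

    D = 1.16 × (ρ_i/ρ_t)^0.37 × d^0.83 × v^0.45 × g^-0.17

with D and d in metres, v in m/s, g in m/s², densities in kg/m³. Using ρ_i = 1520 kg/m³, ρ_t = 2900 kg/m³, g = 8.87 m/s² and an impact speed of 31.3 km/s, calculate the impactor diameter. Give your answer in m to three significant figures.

Rearranging for d: d = [D / (1.16 · (1520/2900)^0.37 · 31300^0.45 · 8.87^-0.17)]^(1/0.83).
D = 4900 m.
(1520/2900)^0.37 = 0.7874
31300^0.45 = 105.4
8.87^-0.17 = 0.6900
Denominator = 1.16 × 0.7874 × 105.4 × 0.6900 = 66.43
D / 66.43 = 4900 / 66.43 = 73.76
d = 73.76^(1/0.83) = 73.76^1.2048 = 178.0 m

d ≈ 178 m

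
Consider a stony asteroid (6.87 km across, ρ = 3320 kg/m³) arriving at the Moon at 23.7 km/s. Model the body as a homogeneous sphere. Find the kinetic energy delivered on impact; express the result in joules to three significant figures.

E ≈ 1.58 × 10^23 J

d = 6870 m; v = 23700 m/s.
Mass m = (π/6) ρ d³ = (π/6) × 3320 × (6870)³ = 5.636 × 10^14 kg
E = ½ m v² = 0.5 × 5.636 × 10^14 × (23700)² = 1.583 × 10^23 J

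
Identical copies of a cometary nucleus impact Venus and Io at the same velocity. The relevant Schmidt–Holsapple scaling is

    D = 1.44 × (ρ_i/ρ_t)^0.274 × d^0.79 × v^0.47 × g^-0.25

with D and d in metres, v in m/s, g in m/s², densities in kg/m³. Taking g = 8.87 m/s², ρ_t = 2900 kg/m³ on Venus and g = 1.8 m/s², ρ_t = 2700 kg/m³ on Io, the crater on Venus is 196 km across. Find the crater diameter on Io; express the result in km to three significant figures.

D ≈ 298 km

The impactor-only factors (d, v, ρ_i) cancel in the ratio, leaving D_Io/D_Venus = (g_Io/g_Venus)^-0.25 · (ρ_t,Venus/ρ_t,Io)^0.274.
(1.8/8.87)^-0.25 = 0.2029^-0.25 = 1.490
(2900/2700)^0.274 = 1.074^0.274 = 1.020
Ratio = 1.490 × 1.020 = 1.520
D_Io = 1.520 × 196 km = 298 km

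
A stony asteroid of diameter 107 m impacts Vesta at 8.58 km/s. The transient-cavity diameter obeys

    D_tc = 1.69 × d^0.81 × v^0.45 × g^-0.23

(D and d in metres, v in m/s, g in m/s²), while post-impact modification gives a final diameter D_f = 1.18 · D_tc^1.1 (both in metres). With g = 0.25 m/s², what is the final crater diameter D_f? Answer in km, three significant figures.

v = 8580 m/s.
d^0.81 = 107^0.81 = 44.04
v^0.45 = 8580^0.45 = 58.89
g^-0.23 = 0.25^-0.23 = 1.376
D_tc = 1.69 × 44.04 × 58.89 × 1.376 = 6031 m
D_f = 1.18 × (6031)^1.1 = 16995 m
     = 16.99 km

D_f ≈ 17.0 km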